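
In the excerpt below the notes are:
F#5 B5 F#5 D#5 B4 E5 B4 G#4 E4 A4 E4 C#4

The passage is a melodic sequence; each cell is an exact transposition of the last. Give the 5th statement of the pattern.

The 4-note cells begin on F#5, B4, E4 — each down a 5th from the last.
Carrying on: A3 → D3.
Statement 5 starts on D3 and keeps the same exact contour: D3 G3 D3 B2.

D3 G3 D3 B2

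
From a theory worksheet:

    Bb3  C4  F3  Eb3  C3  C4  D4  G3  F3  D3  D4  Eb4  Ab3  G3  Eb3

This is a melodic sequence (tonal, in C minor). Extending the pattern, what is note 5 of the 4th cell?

F3

The unit is 5 notes. Position-5 pitches of the 3 shown cells: C3, D3, Eb3.
From Eb3, up a 2nd gives F3.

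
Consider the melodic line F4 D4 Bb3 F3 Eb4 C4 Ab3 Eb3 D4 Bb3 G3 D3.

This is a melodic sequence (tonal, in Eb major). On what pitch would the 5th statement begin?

Bb3

The 4-note cells begin on F4, Eb4, D4 — each down a 2nd from the last.
Continuing: C4 → Bb3. Statement 5 starts on Bb3.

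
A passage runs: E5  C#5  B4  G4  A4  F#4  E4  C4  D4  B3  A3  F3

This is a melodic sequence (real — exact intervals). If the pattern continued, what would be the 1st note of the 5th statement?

The unit is 4 notes. Position-1 pitches of the 3 shown cells: E5, A4, D4.
Each moves down a 5th. Continuing: G3 → C3.

C3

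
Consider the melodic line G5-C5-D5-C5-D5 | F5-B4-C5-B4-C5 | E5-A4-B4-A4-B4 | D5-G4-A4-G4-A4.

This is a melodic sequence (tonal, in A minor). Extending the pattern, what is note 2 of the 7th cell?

The unit is 5 notes. Position-2 pitches of the 4 shown cells: C5, B4, A4, G4.
Each moves down a 2nd. Continuing: F4 → E4 → D4.

D4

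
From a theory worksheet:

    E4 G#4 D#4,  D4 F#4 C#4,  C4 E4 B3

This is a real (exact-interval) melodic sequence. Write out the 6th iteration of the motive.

With a 3-note motive the entries are E4, D4, C4, each down a 2nd from the previous.
Continuing the starts: Bb3 → Ab3 → Gb3.
Statement 6 starts on Gb3 and keeps the same exact contour: Gb3 Bb3 F3.

Gb3 Bb3 F3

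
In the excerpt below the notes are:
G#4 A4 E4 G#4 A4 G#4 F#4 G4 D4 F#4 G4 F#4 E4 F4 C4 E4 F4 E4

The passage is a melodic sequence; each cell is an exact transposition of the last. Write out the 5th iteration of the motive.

With a 6-note motive the entries are G#4, F#4, E4, each down a 2nd from the previous.
Extending down a 2nd: D4 → C4.
So cell 5 is C4 Db4 Ab3 C4 Db4 C4.

C4 Db4 Ab3 C4 Db4 C4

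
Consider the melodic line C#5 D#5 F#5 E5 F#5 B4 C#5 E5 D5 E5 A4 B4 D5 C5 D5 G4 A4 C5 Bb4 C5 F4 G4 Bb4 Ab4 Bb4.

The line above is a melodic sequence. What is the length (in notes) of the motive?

5

Try groups of 5 (5 cells in 25 notes):
C#5 D#5 F#5 E5 F#5 | B4 C#5 E5 D5 E5 | A4 B4 D5 C5 D5 | G4 A4 C5 Bb4 C5 | F4 G4 Bb4 Ab4 Bb4
That's a consistent down a 2nd shift per cell, and no other grouping gives one.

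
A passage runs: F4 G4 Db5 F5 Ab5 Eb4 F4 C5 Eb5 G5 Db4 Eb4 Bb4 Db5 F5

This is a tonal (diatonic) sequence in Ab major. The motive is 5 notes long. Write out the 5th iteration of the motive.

The 5-note cells begin on F4, Eb4, Db4 — each down a 2nd from the last.
Extending down a 2nd: C4 → Bb3.
So cell 5 is Bb3 C4 G4 Bb4 Db5.

Bb3 C4 G4 Bb4 Db5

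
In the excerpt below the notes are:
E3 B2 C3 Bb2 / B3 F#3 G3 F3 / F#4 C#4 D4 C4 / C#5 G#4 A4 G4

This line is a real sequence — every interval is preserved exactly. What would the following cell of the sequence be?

Taking 4-note groups, the heads are E3, B3, F#4, C#5: the pattern moves up a 5th.
From G#5 the exact shape gives G#5 D#5 E5 D5.

G#5 D#5 E5 D5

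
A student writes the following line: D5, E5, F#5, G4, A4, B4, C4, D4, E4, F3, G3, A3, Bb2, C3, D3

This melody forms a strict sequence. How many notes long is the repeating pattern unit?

3

Try groups of 3 (5 cells in 15 notes):
D5 E5 F#5 | G4 A4 B4 | C4 D4 E4 | F3 G3 A3 | Bb2 C3 D3
That's a consistent down a 5th shift per cell, and no other grouping gives one.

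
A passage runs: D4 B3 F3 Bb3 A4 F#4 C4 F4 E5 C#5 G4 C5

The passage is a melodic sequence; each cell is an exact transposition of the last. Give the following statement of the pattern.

The 4-note cells begin on D4, A4, E5 — each up a 5th from the last.
Statement 4 starts on B5 and keeps the same exact contour: B5 G#5 D5 G5.

B5 G#5 D5 G5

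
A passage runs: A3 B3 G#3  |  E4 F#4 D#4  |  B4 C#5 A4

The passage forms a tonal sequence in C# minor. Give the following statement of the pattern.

The 3-note cells begin on A3, E4, B4 — each up a 5th from the last.
Statement 4 starts on F#5 and keeps the same diatonic contour: F#5 G#5 E5.

F#5 G#5 E5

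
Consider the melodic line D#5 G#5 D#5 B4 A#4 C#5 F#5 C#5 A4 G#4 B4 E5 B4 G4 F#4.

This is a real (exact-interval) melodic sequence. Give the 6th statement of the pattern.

F4 Bb4 F4 Db4 C4

Taking 5-note groups, the heads are D#5, C#5, B4: the pattern moves down a 2nd.
Carrying on: A4 → G4 → F4.
So cell 6 is F4 Bb4 F4 Db4 C4.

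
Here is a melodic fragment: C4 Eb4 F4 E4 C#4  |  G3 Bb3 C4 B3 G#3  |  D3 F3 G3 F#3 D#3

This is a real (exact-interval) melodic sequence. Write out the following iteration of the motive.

Unit = 5 notes; the statements start on C4, G3, D3, moving down a 4th each time.
From A2 the exact shape gives A2 C3 D3 C#3 A#2.

A2 C3 D3 C#3 A#2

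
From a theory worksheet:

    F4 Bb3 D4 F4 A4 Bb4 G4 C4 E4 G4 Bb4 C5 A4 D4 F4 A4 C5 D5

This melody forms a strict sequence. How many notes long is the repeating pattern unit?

6

Try groups of 6 (3 cells in 18 notes):
F4 Bb3 D4 F4 A4 Bb4 | G4 C4 E4 G4 Bb4 C5 | A4 D4 F4 A4 C5 D5
Every group is a transposition up a 2nd of the one before; no shorter unit works.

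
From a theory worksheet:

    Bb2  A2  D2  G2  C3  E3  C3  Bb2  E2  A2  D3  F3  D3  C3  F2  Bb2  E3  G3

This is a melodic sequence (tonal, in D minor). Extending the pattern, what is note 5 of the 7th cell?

Bb3

The unit is 6 notes. Position-5 pitches of the 3 shown cells: C3, D3, E3.
Each moves up a 2nd. Continuing: F3 → G3 → A3 → Bb3.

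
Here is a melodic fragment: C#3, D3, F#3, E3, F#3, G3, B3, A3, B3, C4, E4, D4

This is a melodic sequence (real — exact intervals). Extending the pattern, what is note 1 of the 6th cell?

The unit is 4 notes. Position-1 pitches of the 3 shown cells: C#3, F#3, B3.
Extending up a 4th: E4 → A4 → D5.

D5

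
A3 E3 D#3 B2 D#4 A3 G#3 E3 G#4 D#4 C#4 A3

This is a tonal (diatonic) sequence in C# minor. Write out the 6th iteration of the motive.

Taking 4-note groups, the heads are A3, D#4, G#4: the pattern moves up a 4th.
Extending up a 4th: C#5 → F#5 → B5.
So cell 6 is B5 F#5 E5 C#5.

B5 F#5 E5 C#5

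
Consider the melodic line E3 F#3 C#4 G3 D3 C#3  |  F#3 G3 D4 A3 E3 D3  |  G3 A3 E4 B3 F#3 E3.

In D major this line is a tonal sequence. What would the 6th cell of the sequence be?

C#4 D4 A4 E4 B3 A3

Unit = 6 notes; the statements start on E3, F#3, G3, moving up a 2nd each time.
Extending up a 2nd: A3 → B3 → C#4.
Statement 6 starts on C#4 and keeps the same diatonic contour: C#4 D4 A4 E4 B3 A3.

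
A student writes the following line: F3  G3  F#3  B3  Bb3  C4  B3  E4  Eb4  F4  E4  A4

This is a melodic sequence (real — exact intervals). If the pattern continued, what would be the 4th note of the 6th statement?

C6

Grouping in 4s, the 4th note of each cell is B3, E4, A4.
Carrying that up a 4th forward: D5 → G5 → C6.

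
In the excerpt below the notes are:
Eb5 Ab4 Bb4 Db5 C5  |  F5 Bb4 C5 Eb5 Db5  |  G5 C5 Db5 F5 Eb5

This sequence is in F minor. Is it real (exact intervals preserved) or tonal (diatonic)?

Every note is diatonic to F minor.
Cell 1 has -1 semitones from note 4 to 5, but cell 2 has -2 — the interval quality changes while the contour stays the same, which is the hallmark of a tonal sequence.

tonal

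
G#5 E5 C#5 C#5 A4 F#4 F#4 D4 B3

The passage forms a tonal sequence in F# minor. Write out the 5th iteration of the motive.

The 3-note cells begin on G#5, C#5, F#4 — each down a 5th from the last.
Extending down a 5th: B3 → E3.
Statement 5 starts on E3 and keeps the same diatonic contour: E3 C#3 A2.

E3 C#3 A2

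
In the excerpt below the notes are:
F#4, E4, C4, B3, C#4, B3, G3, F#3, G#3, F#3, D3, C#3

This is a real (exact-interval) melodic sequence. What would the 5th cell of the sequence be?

With a 4-note motive the entries are F#4, C#4, G#3, each down a 4th from the previous.
Carrying on: D#3 → A#2.
Statement 5 starts on A#2 and keeps the same exact contour: A#2 G#2 E2 D#2.

A#2 G#2 E2 D#2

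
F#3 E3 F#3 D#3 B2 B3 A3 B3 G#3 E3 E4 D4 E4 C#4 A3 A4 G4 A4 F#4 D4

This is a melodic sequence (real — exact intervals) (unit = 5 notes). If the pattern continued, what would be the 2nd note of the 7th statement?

Bb5

With 5-note cells, note 2 of each statement runs E3, A3, D4, G4.
Each moves up a 4th. Continuing: C5 → F5 → Bb5.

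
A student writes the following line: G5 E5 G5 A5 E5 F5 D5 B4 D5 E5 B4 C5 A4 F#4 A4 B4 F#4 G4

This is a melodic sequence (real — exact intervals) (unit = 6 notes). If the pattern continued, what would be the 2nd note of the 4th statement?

The unit is 6 notes. Position-2 pitches of the 3 shown cells: E5, B4, F#4.
From F#4, down a 4th gives C#4.

C#4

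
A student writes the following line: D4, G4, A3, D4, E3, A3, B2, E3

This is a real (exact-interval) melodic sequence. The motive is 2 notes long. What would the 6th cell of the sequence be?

C#2 F#2

Unit = 2 notes; the statements start on D4, A3, E3, B2, moving down a 4th each time.
Carrying on: F#2 → C#2.
So cell 6 is C#2 F#2.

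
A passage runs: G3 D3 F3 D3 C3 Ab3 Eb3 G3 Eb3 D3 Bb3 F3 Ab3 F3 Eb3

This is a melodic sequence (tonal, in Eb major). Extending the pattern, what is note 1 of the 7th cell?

F4

The unit is 5 notes. Position-1 pitches of the 3 shown cells: G3, Ab3, Bb3.
Extending up a 2nd: C4 → D4 → Eb4 → F4.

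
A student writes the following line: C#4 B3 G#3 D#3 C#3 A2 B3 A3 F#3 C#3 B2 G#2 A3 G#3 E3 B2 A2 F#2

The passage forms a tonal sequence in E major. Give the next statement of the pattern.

G#3 F#3 D#3 A2 G#2 E2

Taking 6-note groups, the heads are C#4, B3, A3: the pattern moves down a 2nd.
So cell 4 is G#3 F#3 D#3 A2 G#2 E2.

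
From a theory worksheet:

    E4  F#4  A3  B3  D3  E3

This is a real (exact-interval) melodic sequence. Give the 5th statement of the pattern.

C2 D2

Taking 2-note groups, the heads are E4, A3, D3: the pattern moves down a 5th.
Continuing the starts: G2 → C2.
So cell 5 is C2 D2.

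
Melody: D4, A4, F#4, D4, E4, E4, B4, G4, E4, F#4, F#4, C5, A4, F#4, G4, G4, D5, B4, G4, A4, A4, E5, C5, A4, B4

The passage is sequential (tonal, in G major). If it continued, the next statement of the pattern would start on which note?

B4

Taking 5-note groups, the heads are D4, E4, F#4, G4, A4: the pattern moves up a 2nd.
One more step up a 2nd gives B4.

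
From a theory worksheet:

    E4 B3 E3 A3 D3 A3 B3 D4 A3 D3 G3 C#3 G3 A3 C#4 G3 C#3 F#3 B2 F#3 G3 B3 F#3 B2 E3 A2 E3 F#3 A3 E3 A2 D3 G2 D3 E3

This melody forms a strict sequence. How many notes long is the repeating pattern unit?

There are 35 notes; a 7-note unit gives 5 cells:
E4 B3 E3 A3 D3 A3 B3 | D4 A3 D3 G3 C#3 G3 A3 | C#4 G3 C#3 F#3 B2 F#3 G3 | B3 F#3 B2 E3 A2 E3 F#3 | A3 E3 A2 D3 G2 D3 E3
Every group is a transposition down a 2nd of the one before; no shorter unit works.

7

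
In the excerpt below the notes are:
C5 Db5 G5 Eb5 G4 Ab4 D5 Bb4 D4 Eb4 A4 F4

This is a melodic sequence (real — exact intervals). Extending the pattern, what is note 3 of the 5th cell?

Grouping in 4s, the 3rd note of each cell is G5, D5, A4.
Carrying that down a 4th forward: E4 → B3.

B3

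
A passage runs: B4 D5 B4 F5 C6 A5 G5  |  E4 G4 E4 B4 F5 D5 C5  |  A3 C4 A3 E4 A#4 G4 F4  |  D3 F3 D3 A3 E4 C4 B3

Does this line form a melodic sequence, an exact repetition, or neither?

neither

Note 5 of cell 3 is A#4; if this were a sequence it would be B4. No unit length gives a consistent transposition pattern.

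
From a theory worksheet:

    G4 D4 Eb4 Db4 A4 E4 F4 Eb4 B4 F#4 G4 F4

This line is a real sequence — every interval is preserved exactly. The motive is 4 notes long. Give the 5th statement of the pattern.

Unit = 4 notes; the statements start on G4, A4, B4, moving up a 2nd each time.
Extending up a 2nd: C#5 → D#5.
Statement 5 starts on D#5 and keeps the same exact contour: D#5 A#4 B4 A4.

D#5 A#4 B4 A4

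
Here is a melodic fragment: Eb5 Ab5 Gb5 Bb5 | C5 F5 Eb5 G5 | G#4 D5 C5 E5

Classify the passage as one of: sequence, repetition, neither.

Note 1 of cell 3 is G#4; if this were a sequence it would be A4. No unit length gives a consistent transposition pattern.

neither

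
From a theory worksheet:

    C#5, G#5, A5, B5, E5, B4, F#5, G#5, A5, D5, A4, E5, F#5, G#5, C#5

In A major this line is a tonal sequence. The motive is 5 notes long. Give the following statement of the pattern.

With a 5-note motive the entries are C#5, B4, A4, each down a 2nd from the previous.
From G#4 the diatonic shape gives G#4 D5 E5 F#5 B4.

G#4 D5 E5 F#5 B4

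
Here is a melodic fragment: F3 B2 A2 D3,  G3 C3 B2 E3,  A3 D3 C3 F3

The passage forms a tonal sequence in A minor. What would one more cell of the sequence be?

B3 E3 D3 G3

Taking 4-note groups, the heads are F3, G3, A3: the pattern moves up a 2nd.
Statement 4 starts on B3 and keeps the same diatonic contour: B3 E3 D3 G3.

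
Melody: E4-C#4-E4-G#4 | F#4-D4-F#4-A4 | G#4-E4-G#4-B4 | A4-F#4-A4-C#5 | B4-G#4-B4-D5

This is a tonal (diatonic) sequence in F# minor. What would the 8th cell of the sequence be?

Unit = 4 notes; the statements start on E4, F#4, G#4, A4, B4, moving up a 2nd each time.
Continuing the starts: C#5 → D5 → E5.
From E5 the diatonic shape gives E5 C#5 E5 G#5.

E5 C#5 E5 G#5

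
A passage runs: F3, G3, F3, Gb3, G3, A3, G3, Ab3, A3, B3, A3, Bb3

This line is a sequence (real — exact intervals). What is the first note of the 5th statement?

The 4-note cells begin on F3, G3, A3 — each up a 2nd from the last.
Continuing: B3 → C#4. Statement 5 starts on C#4.

C#4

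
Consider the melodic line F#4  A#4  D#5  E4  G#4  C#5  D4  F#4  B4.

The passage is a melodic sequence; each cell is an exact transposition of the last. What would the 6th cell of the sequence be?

Ab3 C4 F4

Unit = 3 notes; the statements start on F#4, E4, D4, moving down a 2nd each time.
Continuing the starts: C4 → Bb3 → Ab3.
From Ab3 the exact shape gives Ab3 C4 F4.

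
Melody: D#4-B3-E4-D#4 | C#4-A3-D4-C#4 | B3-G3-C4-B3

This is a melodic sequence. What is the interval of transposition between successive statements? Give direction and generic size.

down a 2nd

With a 4-note motive the entries are D#4, C#4, B3, each down a 2nd from the previous.
D#4 to C#4 is down a 2nd.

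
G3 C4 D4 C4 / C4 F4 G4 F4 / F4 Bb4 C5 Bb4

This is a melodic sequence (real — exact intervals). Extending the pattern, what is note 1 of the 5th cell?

Eb5

The unit is 4 notes. Position-1 pitches of the 3 shown cells: G3, C4, F4.
Carrying that up a 4th forward: Bb4 → Eb5.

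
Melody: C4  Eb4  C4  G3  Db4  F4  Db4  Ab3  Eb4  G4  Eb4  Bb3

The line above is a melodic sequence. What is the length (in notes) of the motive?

Try groups of 4 (3 cells in 12 notes):
C4 Eb4 C4 G3 | Db4 F4 Db4 Ab3 | Eb4 G4 Eb4 Bb3
That's a consistent up a 2nd shift per cell, and no other grouping gives one.

4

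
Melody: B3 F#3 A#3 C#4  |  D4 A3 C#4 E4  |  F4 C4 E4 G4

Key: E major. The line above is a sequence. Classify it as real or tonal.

real

Each cell has the same semitone pattern (-5, 4, 3) — intervals are preserved exactly.
And A#3 lies outside E major, so the sequence is real rather than tonal.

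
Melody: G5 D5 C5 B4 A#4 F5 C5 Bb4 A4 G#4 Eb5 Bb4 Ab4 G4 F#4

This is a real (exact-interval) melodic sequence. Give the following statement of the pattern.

With a 5-note motive the entries are G5, F5, Eb5, each down a 2nd from the previous.
Statement 4 starts on Db5 and keeps the same exact contour: Db5 Ab4 Gb4 F4 E4.

Db5 Ab4 Gb4 F4 E4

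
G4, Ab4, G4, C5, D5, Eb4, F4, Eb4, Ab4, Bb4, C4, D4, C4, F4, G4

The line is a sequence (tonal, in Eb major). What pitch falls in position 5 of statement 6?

Ab3

The unit is 5 notes. Position-5 pitches of the 3 shown cells: D5, Bb4, G4.
Each moves down a 3rd. Continuing: Eb4 → C4 → Ab3.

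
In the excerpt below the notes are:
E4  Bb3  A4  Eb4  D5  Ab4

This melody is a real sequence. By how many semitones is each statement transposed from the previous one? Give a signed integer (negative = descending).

5

Unit = 2 notes; the statements start on E4, A4, D5, moving up a 4th each time.
Counting half-steps from E4 to A4: 5.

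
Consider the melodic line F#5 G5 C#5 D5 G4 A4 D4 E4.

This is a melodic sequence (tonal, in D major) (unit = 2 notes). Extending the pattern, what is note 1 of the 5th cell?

With 2-note cells, note 1 of each statement runs F#5, C#5, G4, D4.
From D4, down a 4th gives A3.

A3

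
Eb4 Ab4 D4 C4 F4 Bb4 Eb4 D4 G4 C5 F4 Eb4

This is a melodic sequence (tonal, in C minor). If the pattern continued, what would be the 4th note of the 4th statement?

F4

With 4-note cells, note 4 of each statement runs C4, D4, Eb4.
One more up a 2nd gives F4.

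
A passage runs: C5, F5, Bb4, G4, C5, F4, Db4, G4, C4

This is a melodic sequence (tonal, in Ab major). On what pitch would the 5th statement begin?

Eb3

With a 3-note motive the entries are C5, G4, Db4, each down a 4th from the previous.
Continuing: Ab3 → Eb3. Statement 5 starts on Eb3.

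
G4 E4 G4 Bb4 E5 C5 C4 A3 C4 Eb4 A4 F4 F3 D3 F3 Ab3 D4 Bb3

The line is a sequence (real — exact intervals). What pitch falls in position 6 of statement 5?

Ab2

With 6-note cells, note 6 of each statement runs C5, F4, Bb3.
Carrying that down a 5th forward: Eb3 → Ab2.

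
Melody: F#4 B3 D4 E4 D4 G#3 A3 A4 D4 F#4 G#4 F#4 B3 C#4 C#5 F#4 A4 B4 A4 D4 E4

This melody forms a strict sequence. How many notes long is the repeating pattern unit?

21 notes total. Splitting into 3 groups of 7:
F#4 B3 D4 E4 D4 G#3 A3 | A4 D4 F#4 G#4 F#4 B3 C#4 | C#5 F#4 A4 B4 A4 D4 E4
Every group is a transposition up a 3rd of the one before; no shorter unit works.

7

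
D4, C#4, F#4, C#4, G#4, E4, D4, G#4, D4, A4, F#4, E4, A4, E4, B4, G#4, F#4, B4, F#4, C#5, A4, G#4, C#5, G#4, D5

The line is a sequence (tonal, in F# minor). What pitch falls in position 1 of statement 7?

Grouping in 5s, the 1st note of each cell is D4, E4, F#4, G#4, A4.
Extending up a 2nd: B4 → C#5.

C#5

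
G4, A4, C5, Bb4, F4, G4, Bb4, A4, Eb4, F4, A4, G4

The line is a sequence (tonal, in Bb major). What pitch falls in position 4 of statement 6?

D4

The unit is 4 notes. Position-4 pitches of the 3 shown cells: Bb4, A4, G4.
Each moves down a 2nd. Continuing: F4 → Eb4 → D4.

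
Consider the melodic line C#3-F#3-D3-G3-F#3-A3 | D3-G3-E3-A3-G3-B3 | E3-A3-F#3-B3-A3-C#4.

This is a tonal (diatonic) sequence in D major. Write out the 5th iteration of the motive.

Taking 6-note groups, the heads are C#3, D3, E3: the pattern moves up a 2nd.
Continuing the starts: F#3 → G3.
From G3 the diatonic shape gives G3 C#4 A3 D4 C#4 E4.

G3 C#4 A3 D4 C#4 E4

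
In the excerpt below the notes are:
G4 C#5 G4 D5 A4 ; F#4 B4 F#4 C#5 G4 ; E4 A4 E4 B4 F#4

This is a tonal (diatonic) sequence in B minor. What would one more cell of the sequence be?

Unit = 5 notes; the statements start on G4, F#4, E4, moving down a 2nd each time.
Statement 4 starts on D4 and keeps the same diatonic contour: D4 G4 D4 A4 E4.

D4 G4 D4 A4 E4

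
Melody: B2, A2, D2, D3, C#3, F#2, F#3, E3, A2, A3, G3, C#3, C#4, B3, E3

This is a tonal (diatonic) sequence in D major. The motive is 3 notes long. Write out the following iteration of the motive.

The 3-note cells begin on B2, D3, F#3, A3, C#4 — each up a 3rd from the last.
So cell 6 is E4 D4 G3.

E4 D4 G3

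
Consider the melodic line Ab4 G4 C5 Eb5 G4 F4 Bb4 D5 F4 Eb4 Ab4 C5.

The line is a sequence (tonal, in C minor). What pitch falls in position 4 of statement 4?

Bb4

With 4-note cells, note 4 of each statement runs Eb5, D5, C5.
Each moves down a 2nd; the next is Bb4.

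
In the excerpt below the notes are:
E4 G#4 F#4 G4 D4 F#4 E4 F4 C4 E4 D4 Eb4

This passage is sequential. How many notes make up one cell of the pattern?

There are 12 notes; a 4-note unit gives 3 cells:
E4 G#4 F#4 G4 | D4 F#4 E4 F4 | C4 E4 D4 Eb4
Every group is a transposition down a 2nd of the one before; no shorter unit works.

4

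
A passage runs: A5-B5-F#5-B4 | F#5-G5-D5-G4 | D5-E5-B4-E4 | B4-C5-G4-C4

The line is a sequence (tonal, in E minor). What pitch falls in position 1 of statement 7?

C4

With 4-note cells, note 1 of each statement runs A5, F#5, D5, B4.
Carrying that down a 3rd forward: G4 → E4 → C4.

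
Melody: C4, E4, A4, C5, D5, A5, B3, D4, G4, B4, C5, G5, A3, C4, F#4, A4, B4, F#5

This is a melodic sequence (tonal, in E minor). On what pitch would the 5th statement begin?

With a 6-note motive the entries are C4, B3, A3, each down a 2nd from the previous.
Extending the heads down a 2nd: G3 → F#3.

F#3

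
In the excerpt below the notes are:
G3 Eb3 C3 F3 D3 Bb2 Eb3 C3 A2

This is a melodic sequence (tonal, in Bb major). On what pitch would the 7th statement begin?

A2

Unit = 3 notes; the statements start on G3, F3, Eb3, moving down a 2nd each time.
Continuing: D3 → C3 → Bb2 → A2. Statement 7 starts on A2.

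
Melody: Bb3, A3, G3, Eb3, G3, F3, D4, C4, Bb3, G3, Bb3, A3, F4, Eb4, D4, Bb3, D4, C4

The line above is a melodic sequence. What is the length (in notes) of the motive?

6

There are 18 notes; a 6-note unit gives 3 cells:
Bb3 A3 G3 Eb3 G3 F3 | D4 C4 Bb3 G3 Bb3 A3 | F4 Eb4 D4 Bb3 D4 C4
Every group is a transposition up a 3rd of the one before; no shorter unit works.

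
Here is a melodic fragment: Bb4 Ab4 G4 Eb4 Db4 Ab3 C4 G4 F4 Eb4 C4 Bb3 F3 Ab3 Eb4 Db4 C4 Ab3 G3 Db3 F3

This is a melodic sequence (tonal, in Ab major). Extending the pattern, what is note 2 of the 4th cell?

With 7-note cells, note 2 of each statement runs Ab4, F4, Db4.
From Db4, down a 3rd gives Bb3.

Bb3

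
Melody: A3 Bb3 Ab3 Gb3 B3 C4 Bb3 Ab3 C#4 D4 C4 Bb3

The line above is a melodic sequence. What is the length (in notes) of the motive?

There are 12 notes; a 4-note unit gives 3 cells:
A3 Bb3 Ab3 Gb3 | B3 C4 Bb3 Ab3 | C#4 D4 C4 Bb3
That's a consistent up a 2nd shift per cell, and no other grouping gives one.

4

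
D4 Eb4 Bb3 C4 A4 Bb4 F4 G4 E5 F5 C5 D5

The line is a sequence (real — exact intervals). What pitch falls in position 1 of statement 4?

With 4-note cells, note 1 of each statement runs D4, A4, E5.
One more up a 5th gives B5.

B5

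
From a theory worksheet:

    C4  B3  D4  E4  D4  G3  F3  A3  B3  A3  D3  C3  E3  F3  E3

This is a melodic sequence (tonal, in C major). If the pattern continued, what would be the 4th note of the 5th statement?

G2

Grouping in 5s, the 4th note of each cell is E4, B3, F3.
Carrying that down a 4th forward: C3 → G2.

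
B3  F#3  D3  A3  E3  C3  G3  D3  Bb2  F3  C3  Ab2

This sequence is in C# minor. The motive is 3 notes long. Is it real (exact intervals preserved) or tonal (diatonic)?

Each cell has the same semitone pattern (-5, -4) — intervals are preserved exactly.
And D3 lies outside C# minor, so the sequence is real rather than tonal.

real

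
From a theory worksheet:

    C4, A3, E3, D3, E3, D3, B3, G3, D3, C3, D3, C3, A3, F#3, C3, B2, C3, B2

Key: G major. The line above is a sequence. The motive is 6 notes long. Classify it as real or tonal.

tonal

Every note is diatonic to G major.
Cell 1 has -3 semitones from note 1 to 2, but cell 2 has -4 — the interval quality changes while the contour stays the same, which is the hallmark of a tonal sequence.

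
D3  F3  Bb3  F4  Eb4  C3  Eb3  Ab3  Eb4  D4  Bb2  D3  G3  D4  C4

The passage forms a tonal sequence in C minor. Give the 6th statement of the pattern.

F2 Ab2 D3 Ab3 G3

With a 5-note motive the entries are D3, C3, Bb2, each down a 2nd from the previous.
Continuing the starts: Ab2 → G2 → F2.
Statement 6 starts on F2 and keeps the same diatonic contour: F2 Ab2 D3 Ab3 G3.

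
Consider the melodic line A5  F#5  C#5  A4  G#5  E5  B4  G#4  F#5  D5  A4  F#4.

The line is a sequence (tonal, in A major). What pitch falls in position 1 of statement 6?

C#5

Grouping in 4s, the 1st note of each cell is A5, G#5, F#5.
Extending down a 2nd: E5 → D5 → C#5.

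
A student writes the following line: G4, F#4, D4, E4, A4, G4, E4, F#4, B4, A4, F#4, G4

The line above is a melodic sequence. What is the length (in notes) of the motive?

4

12 notes total. Splitting into 3 groups of 4:
G4 F#4 D4 E4 | A4 G4 E4 F#4 | B4 A4 F#4 G4
That's a consistent up a 2nd shift per cell, and no other grouping gives one.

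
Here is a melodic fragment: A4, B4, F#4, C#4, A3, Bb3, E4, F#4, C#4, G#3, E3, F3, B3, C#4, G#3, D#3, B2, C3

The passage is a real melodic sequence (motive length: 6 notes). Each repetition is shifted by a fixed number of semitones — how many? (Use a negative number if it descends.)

-5

The 6-note cells begin on A4, E4, B3 — each down a 4th from the last.
Counting half-steps from A4 to E4: -5.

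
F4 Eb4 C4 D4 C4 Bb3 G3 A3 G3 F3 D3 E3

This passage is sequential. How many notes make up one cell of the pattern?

There are 12 notes; a 4-note unit gives 3 cells:
F4 Eb4 C4 D4 | C4 Bb3 G3 A3 | G3 F3 D3 E3
Every group is a transposition down a 4th of the one before; no shorter unit works.

4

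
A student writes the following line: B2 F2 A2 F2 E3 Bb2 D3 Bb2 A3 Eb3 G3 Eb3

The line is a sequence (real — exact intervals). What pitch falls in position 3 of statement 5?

Grouping in 4s, the 3rd note of each cell is A2, D3, G3.
Carrying that up a 4th forward: C4 → F4.

F4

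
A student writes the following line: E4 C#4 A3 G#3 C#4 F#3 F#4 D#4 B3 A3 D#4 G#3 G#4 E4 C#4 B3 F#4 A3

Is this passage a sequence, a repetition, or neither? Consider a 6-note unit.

neither

Note 5 of cell 3 is F#4; if this were a sequence it would be E4. No unit length gives a consistent transposition pattern.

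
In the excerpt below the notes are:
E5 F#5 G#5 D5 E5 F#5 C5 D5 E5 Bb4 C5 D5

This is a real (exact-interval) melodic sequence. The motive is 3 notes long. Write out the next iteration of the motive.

Ab4 Bb4 C5

With a 3-note motive the entries are E5, D5, C5, Bb4, each down a 2nd from the previous.
So cell 5 is Ab4 Bb4 C5.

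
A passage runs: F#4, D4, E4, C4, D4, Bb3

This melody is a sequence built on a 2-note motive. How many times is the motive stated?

6 notes in groups of 2 gives 6/2 = 3 statements.
Starts: F#4, E4, D4 — each down a 2nd.

3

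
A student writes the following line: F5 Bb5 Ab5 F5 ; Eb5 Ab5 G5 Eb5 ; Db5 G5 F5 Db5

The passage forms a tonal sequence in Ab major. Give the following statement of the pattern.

C5 F5 Eb5 C5

The 4-note cells begin on F5, Eb5, Db5 — each down a 2nd from the last.
Statement 4 starts on C5 and keeps the same diatonic contour: C5 F5 Eb5 C5.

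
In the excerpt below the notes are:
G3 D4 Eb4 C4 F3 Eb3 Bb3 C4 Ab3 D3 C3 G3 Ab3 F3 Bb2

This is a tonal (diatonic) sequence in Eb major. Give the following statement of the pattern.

Taking 5-note groups, the heads are G3, Eb3, C3: the pattern moves down a 3rd.
Statement 4 starts on Ab2 and keeps the same diatonic contour: Ab2 Eb3 F3 D3 G2.

Ab2 Eb3 F3 D3 G2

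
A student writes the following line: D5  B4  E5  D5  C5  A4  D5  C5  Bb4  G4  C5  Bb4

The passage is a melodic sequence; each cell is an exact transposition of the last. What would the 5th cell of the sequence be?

Taking 4-note groups, the heads are D5, C5, Bb4: the pattern moves down a 2nd.
Extending down a 2nd: Ab4 → Gb4.
From Gb4 the exact shape gives Gb4 Eb4 Ab4 Gb4.

Gb4 Eb4 Ab4 Gb4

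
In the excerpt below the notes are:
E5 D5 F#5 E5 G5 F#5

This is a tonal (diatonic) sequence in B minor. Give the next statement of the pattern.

Unit = 2 notes; the statements start on E5, F#5, G5, moving up a 2nd each time.
So cell 4 is A5 G5.

A5 G5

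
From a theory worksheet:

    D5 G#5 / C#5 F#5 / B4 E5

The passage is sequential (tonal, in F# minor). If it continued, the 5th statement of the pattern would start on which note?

G#4

With a 2-note motive the entries are D5, C#5, B4, each down a 2nd from the previous.
Extending the heads down a 2nd: A4 → G#4.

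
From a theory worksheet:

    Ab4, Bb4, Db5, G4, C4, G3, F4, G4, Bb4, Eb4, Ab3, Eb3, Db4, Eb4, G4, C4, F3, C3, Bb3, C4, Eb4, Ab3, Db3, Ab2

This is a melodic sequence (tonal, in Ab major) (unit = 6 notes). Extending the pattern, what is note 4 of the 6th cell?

Db3

The unit is 6 notes. Position-4 pitches of the 4 shown cells: G4, Eb4, C4, Ab3.
Each moves down a 3rd. Continuing: F3 → Db3.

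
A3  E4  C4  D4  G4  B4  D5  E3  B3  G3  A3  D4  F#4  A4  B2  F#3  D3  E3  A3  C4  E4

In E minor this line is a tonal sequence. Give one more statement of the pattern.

F#2 C3 A2 B2 E3 G3 B3

With a 7-note motive the entries are A3, E3, B2, each down a 4th from the previous.
Statement 4 starts on F#2 and keeps the same diatonic contour: F#2 C3 A2 B2 E3 G3 B3.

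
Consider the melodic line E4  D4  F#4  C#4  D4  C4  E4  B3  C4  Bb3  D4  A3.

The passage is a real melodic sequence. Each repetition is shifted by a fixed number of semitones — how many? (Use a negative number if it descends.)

With a 4-note motive the entries are E4, D4, C4, each down a 2nd from the previous.
E4 to D4 spans -2 semitones.

-2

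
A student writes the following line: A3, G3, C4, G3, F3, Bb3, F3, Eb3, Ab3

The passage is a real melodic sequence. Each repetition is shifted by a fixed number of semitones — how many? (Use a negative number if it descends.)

-2

With a 3-note motive the entries are A3, G3, F3, each down a 2nd from the previous.
Counting half-steps from A3 to G3: -2.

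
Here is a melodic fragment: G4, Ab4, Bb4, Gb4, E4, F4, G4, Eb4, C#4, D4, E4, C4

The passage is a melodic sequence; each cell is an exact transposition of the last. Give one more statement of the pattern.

A#3 B3 C#4 A3

With a 4-note motive the entries are G4, E4, C#4, each down a 3rd from the previous.
Statement 4 starts on A#3 and keeps the same exact contour: A#3 B3 C#4 A3.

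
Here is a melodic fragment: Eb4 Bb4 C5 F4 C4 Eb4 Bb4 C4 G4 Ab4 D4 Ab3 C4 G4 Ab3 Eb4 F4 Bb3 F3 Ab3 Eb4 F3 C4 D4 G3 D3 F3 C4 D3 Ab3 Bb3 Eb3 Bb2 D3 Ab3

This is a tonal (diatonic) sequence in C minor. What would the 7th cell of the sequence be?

Unit = 7 notes; the statements start on Eb4, C4, Ab3, F3, D3, moving down a 3rd each time.
Carrying on: Bb2 → G2.
Statement 7 starts on G2 and keeps the same diatonic contour: G2 D3 Eb3 Ab2 Eb2 G2 D3.

G2 D3 Eb3 Ab2 Eb2 G2 D3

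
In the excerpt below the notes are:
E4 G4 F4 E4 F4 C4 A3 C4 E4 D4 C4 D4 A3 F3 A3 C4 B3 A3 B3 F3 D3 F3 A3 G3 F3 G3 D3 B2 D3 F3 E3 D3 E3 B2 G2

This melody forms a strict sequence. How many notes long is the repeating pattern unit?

35 notes total. Splitting into 5 groups of 7:
E4 G4 F4 E4 F4 C4 A3 | C4 E4 D4 C4 D4 A3 F3 | A3 C4 B3 A3 B3 F3 D3 | F3 A3 G3 F3 G3 D3 B2 | D3 F3 E3 D3 E3 B2 G2
That's a consistent down a 3rd shift per cell, and no other grouping gives one.

7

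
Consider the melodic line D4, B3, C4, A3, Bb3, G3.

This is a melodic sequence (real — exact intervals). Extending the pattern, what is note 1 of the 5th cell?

Gb3

Grouping in 2s, the 1st note of each cell is D4, C4, Bb3.
Extending down a 2nd: Ab3 → Gb3.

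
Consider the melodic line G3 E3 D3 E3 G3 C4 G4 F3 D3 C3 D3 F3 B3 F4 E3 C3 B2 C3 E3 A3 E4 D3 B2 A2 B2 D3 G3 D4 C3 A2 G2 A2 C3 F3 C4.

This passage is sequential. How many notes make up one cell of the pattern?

7

Try groups of 7 (5 cells in 35 notes):
G3 E3 D3 E3 G3 C4 G4 | F3 D3 C3 D3 F3 B3 F4 | E3 C3 B2 C3 E3 A3 E4 | D3 B2 A2 B2 D3 G3 D4 | C3 A2 G2 A2 C3 F3 C4
That's a consistent down a 2nd shift per cell, and no other grouping gives one.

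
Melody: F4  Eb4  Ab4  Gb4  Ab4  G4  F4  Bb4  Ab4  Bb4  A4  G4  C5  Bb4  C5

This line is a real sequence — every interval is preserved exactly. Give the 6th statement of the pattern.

D#5 C#5 F#5 E5 F#5

With a 5-note motive the entries are F4, G4, A4, each up a 2nd from the previous.
Carrying on: B4 → C#5 → D#5.
From D#5 the exact shape gives D#5 C#5 F#5 E5 F#5.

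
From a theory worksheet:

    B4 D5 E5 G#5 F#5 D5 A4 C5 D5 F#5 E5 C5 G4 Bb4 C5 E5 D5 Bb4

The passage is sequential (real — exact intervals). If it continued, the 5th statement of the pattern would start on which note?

Taking 6-note groups, the heads are B4, A4, G4: the pattern moves down a 2nd.
Continuing: F4 → Eb4. Statement 5 starts on Eb4.

Eb4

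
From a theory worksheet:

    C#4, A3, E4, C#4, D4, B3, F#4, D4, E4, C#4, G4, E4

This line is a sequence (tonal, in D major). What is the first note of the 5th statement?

With a 4-note motive the entries are C#4, D4, E4, each up a 2nd from the previous.
Continuing: F#4 → G4. Statement 5 starts on G4.

G4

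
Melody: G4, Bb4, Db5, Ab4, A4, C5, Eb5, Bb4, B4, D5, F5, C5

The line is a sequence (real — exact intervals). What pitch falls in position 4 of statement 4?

D5

The unit is 4 notes. Position-4 pitches of the 3 shown cells: Ab4, Bb4, C5.
One more up a 2nd gives D5.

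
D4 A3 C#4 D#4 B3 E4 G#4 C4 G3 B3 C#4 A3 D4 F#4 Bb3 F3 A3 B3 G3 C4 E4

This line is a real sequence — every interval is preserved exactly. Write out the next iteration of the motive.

Ab3 Eb3 G3 A3 F3 Bb3 D4

The 7-note cells begin on D4, C4, Bb3 — each down a 2nd from the last.
From Ab3 the exact shape gives Ab3 Eb3 G3 A3 F3 Bb3 D4.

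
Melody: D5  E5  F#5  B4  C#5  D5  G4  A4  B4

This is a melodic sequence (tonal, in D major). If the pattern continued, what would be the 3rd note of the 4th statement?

G4

With 3-note cells, note 3 of each statement runs F#5, D5, B4.
One more down a 3rd gives G4.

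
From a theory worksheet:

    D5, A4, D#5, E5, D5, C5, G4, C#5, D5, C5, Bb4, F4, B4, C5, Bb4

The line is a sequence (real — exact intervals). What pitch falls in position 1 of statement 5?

Gb4

The unit is 5 notes. Position-1 pitches of the 3 shown cells: D5, C5, Bb4.
Carrying that down a 2nd forward: Ab4 → Gb4.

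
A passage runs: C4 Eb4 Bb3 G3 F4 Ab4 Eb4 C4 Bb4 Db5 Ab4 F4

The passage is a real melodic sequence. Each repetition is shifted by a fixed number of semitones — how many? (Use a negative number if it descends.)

5

With a 4-note motive the entries are C4, F4, Bb4, each up a 4th from the previous.
C4 to F4 spans +5 semitones.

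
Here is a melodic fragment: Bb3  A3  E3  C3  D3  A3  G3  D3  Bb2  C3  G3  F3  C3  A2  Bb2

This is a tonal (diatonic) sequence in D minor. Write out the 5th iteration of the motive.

The 5-note cells begin on Bb3, A3, G3 — each down a 2nd from the last.
Continuing the starts: F3 → E3.
So cell 5 is E3 D3 A2 F2 G2.

E3 D3 A2 F2 G2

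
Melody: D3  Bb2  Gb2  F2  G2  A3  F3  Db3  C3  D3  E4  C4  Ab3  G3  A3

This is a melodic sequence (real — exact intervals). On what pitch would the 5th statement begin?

Unit = 5 notes; the statements start on D3, A3, E4, moving up a 5th each time.
Extending the heads up a 5th: B4 → F#5.

F#5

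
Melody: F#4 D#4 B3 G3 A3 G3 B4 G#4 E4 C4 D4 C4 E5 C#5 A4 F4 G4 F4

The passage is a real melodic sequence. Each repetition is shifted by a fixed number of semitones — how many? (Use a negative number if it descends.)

5

The 6-note cells begin on F#4, B4, E5 — each up a 4th from the last.
Counting half-steps from F#4 to B4: 5.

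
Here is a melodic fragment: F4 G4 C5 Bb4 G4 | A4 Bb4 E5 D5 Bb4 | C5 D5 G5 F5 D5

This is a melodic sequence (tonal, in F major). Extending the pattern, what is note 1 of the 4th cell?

E5

With 5-note cells, note 1 of each statement runs F4, A4, C5.
From C5, up a 3rd gives E5.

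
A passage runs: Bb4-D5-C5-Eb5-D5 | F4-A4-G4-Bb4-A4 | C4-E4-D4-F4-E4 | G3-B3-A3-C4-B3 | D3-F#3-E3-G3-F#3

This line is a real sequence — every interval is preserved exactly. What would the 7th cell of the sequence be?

Taking 5-note groups, the heads are Bb4, F4, C4, G3, D3: the pattern moves down a 4th.
Carrying on: A2 → E2.
So cell 7 is E2 G#2 F#2 A2 G#2.

E2 G#2 F#2 A2 G#2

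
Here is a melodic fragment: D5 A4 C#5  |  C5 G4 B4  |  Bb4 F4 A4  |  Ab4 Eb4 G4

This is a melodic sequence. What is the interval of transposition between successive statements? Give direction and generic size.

Unit = 3 notes; the statements start on D5, C5, Bb4, Ab4, moving down a 2nd each time.
From D5 to C5: down a 2nd.

down a 2nd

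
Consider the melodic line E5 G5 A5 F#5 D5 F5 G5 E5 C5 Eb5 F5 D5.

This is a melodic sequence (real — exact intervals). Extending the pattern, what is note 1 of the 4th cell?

Bb4

The unit is 4 notes. Position-1 pitches of the 3 shown cells: E5, D5, C5.
One more down a 2nd gives Bb4.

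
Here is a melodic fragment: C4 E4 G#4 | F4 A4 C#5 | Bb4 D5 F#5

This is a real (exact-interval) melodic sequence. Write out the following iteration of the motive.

Unit = 3 notes; the statements start on C4, F4, Bb4, moving up a 4th each time.
From Eb5 the exact shape gives Eb5 G5 B5.

Eb5 G5 B5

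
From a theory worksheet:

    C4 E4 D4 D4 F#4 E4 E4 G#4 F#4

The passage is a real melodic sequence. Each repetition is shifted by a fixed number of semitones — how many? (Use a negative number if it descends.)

The 3-note cells begin on C4, D4, E4 — each up a 2nd from the last.
C4→D4 is 62 − 60 = 2 semitones.

2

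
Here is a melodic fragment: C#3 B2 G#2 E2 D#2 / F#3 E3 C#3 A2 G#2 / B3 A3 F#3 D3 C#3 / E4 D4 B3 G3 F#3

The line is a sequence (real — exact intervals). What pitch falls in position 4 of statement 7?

Bb4

Grouping in 5s, the 4th note of each cell is E2, A2, D3, G3.
Each moves up a 4th. Continuing: C4 → F4 → Bb4.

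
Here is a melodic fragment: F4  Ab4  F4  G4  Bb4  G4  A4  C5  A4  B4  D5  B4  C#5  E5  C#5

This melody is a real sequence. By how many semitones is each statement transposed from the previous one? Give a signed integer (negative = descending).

Unit = 3 notes; the statements start on F4, G4, A4, B4, C#5, moving up a 2nd each time.
F4→G4 is 67 − 65 = 2 semitones.

2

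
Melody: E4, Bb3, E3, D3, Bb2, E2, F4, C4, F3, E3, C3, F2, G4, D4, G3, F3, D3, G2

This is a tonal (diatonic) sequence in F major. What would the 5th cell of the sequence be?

Bb4 F4 Bb3 A3 F3 Bb2

Unit = 6 notes; the statements start on E4, F4, G4, moving up a 2nd each time.
Continuing the starts: A4 → Bb4.
Statement 5 starts on Bb4 and keeps the same diatonic contour: Bb4 F4 Bb3 A3 F3 Bb2.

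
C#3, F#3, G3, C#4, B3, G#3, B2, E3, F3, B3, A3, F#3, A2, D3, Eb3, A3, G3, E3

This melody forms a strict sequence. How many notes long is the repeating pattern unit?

6

Try groups of 6 (3 cells in 18 notes):
C#3 F#3 G3 C#4 B3 G#3 | B2 E3 F3 B3 A3 F#3 | A2 D3 Eb3 A3 G3 E3
Every group is a transposition down a 2nd of the one before; no shorter unit works.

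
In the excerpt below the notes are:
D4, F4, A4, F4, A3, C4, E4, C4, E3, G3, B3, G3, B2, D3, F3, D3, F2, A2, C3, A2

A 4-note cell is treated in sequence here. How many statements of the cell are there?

20 notes in groups of 4 gives 20/4 = 5 statements.
Starts: D4, A3, E3, B2, F2 — each down a 4th.

5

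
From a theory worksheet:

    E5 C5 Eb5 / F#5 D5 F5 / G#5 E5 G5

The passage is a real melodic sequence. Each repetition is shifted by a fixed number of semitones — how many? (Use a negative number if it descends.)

The 3-note cells begin on E5, F#5, G#5 — each up a 2nd from the last.
Counting half-steps from E5 to F#5: 2.

2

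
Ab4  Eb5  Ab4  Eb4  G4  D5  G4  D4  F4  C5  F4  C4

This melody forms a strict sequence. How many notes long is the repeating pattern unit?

There are 12 notes; a 4-note unit gives 3 cells:
Ab4 Eb5 Ab4 Eb4 | G4 D5 G4 D4 | F4 C5 F4 C4
Every group is a transposition down a 2nd of the one before; no shorter unit works.

4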